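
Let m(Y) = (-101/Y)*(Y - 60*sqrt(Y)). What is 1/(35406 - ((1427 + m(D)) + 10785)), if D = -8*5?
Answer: 1553/36238341 - 101*I*sqrt(10)/181191705 ≈ 4.2855e-5 - 1.7627e-6*I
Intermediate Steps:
D = -40
m(Y) = -101*(Y - 60*sqrt(Y))/Y
1/(35406 - ((1427 + m(D)) + 10785)) = 1/(35406 - ((1427 + (-101 + 6060/sqrt(-40))) + 10785)) = 1/(35406 - ((1427 + (-101 + 6060*(-I*sqrt(10)/20))) + 10785)) = 1/(35406 - ((1427 + (-101 - 303*I*sqrt(10))) + 10785)) = 1/(35406 - ((1326 - 303*I*sqrt(10)) + 10785)) = 1/(35406 - (12111 - 303*I*sqrt(10))) = 1/(35406 + (-12111 + 303*I*sqrt(10))) = 1/(23295 + 303*I*sqrt(10))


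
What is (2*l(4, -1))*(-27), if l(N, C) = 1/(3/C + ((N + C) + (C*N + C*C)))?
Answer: 18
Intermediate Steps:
l(N, C) = 1/(C + N + C**2 + 3/C + C*N) (l(N, C) = 1/(3/C + ((C + N) + (C*N + C**2))) = 1/(3/C + ((C + N) + (C**2 + C*N))) = 1/(3/C + (C + N + C**2 + C*N)) = 1/(C + N + C**2 + 3/C + C*N))
(2*l(4, -1))*(-27) = (2*(-1/(3 + (-1)**2 + (-1)**3 - 1*4 + 4*(-1)**2)))*(-27) = (2*(-1/(3 + 1 - 1 - 4 + 4*1)))*(-27) = (2*(-1/(3 + 1 - 1 - 4 + 4)))*(-27) = (2*(-1/3))*(-27) = -2/3*(-27) = 18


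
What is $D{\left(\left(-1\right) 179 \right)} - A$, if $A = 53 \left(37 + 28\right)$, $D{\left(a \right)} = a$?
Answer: $-3624$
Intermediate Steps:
$A = 3445$ ($A = 53 \cdot 65 = 3445$)
$D{\left(\left(-1\right) 179 \right)} - A = \left(-1\right) 179 - 3445 = -179 - 3445 = -3624$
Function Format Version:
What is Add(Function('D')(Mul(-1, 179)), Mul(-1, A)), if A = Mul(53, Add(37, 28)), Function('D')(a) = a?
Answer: -3624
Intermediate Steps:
A = 3445 (A = Mul(53, 65) = 3445)
Add(Function('D')(Mul(-1, 179)), Mul(-1, A)) = Add(Mul(-1, 179), Mul(-1, 3445)) = Add(-179, -3445) = -3624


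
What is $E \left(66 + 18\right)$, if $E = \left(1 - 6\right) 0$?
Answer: $0$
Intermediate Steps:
$E = 0$ ($E = \left(-5\right) 0 = 0$)
$E \left(66 + 18\right) = 0 \left(66 + 18\right) = 0 \cdot 84 = 0$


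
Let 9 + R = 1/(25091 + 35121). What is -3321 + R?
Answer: -200505959/60212 ≈ -3330.0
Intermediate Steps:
R = -541907/60212 (R = -9 + 1/(25091 + 35121) = -9 + 1/60212 = -541907/60212 ≈ -9.0000)
-3321 + R = -3321 - 541907/60212 = -200505959/60212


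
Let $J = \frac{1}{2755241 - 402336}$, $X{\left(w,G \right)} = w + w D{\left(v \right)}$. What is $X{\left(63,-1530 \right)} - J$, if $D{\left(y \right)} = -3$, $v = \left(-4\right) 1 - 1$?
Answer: $- \frac{296466031}{2352905} \approx -126.0$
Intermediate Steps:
$v = -5$ ($v = -4 - 1 = -5$)
$X{\left(w,G \right)} = - 2 w$ ($X{\left(w,G \right)} = w + w \left(-3\right) = w - 3 w = - 2 w$)
$J = \frac{1}{2352905}$ ($J = \frac{1}{2755241 - 402336} = \frac{1}{2352905} \approx 4.2501 \cdot 10^{-7}$)
$X{\left(63,-1530 \right)} - J = \left(-2\right) 63 - \frac{1}{2352905} = -126 - \frac{1}{2352905} = - \frac{296466031}{2352905}$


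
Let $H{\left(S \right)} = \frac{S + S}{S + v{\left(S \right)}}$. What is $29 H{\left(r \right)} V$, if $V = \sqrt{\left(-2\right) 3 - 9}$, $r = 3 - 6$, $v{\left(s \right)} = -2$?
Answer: $\frac{174 i \sqrt{15}}{5} \approx 134.78 i$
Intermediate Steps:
$r = -3$ ($r = 3 - 6 = -3$)
$H{\left(S \right)} = \frac{2 S}{-2 + S}$ ($H{\left(S \right)} = \frac{S + S}{S - 2} = \frac{2 S}{-2 + S}$)
$V = i \sqrt{15}$ ($V = \sqrt{-6 - 9} = \sqrt{-15} = i \sqrt{15} \approx 3.873 i$)
$29 H{\left(r \right)} V = 29 \cdot 2 \left(-3\right) \frac{1}{-2 - 3} i \sqrt{15} = 29 \cdot 2 \left(-3\right) \frac{1}{-5} i \sqrt{15} = 29 \cdot 2 \left(-3\right) \left(- \frac{1}{5}\right) i \sqrt{15} = 29 \cdot \frac{6}{5} i \sqrt{15} = \frac{174 i \sqrt{15}}{5}$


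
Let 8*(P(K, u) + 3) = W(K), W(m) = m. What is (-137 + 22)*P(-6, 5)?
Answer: 1725/4 ≈ 431.25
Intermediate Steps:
P(K, u) = -3 + K/8
(-137 + 22)*P(-6, 5) = (-137 + 22)*(-3 + (⅛)*(-6)) = -115*(-3 - ¾) = -115*(-15/4) = 1725/4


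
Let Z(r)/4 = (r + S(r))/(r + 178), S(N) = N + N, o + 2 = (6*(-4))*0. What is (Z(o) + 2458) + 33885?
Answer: 799543/22 ≈ 36343.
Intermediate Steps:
o = -2 (o = -2 + (6*(-4))*0 = -2 - 24*0 = -2 + 0 = -2)
S(N) = 2*N
Z(r) = 12*r/(178 + r) (Z(r) = 4*((r + 2*r)/(r + 178)) = 4*((3*r)/(178 + r)) = 4*(3*r/(178 + r)) = 12*r/(178 + r))
(Z(o) + 2458) + 33885 = (12*(-2)/(178 - 2) + 2458) + 33885 = (12*(-2)/176 + 2458) + 33885 = (12*(-2)*(1/176) + 2458) + 33885 = (-3/22 + 2458) + 33885 = 54073/22 + 33885 = 799543/22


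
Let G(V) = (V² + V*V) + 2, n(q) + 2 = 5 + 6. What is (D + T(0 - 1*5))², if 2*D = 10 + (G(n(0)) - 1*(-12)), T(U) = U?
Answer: 7744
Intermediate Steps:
n(q) = 9 (n(q) = -2 + (5 + 6) = -2 + 11 = 9)
G(V) = 2 + 2*V² (G(V) = (V² + V²) + 2 = 2*V² + 2 = 2 + 2*V²)
D = 93 (D = (10 + ((2 + 2*9²) - 1*(-12)))/2 = (10 + ((2 + 2*81) + 12))/2 = (10 + ((2 + 162) + 12))/2 = (10 + (164 + 12))/2 = (10 + 176)/2 = (½)*186 = 93)
(D + T(0 - 1*5))² = (93 + (0 - 1*5))² = (93 + (0 - 5))² = (93 - 5)² = 88² = 7744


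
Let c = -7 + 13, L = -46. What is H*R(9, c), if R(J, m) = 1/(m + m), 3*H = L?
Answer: -23/18 ≈ -1.2778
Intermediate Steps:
H = -46/3 (H = (1/3)*(-46) = -46/3 ≈ -15.333)
c = 6
R(J, m) = 1/(2*m)
H*R(9, c) = -23/(3*6) = -46/3*1/12 = -23/18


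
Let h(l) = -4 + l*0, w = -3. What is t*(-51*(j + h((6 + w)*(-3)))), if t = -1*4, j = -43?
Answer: -9588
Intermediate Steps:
h(l) = -4 (h(l) = -4 + 0 = -4)
t = -4
t*(-51*(j + h((6 + w)*(-3)))) = -(-204)*(-43 - 4) = -(-204)*(-47) = -4*2397 = -9588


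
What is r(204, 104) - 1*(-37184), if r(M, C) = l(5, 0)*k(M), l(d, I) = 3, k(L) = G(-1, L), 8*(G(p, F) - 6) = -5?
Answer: 297601/8 ≈ 37200.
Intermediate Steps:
G(p, F) = 43/8 (G(p, F) = 6 + (1/8)*(-5) = 6 - 5/8 = 43/8)
k(L) = 43/8
r(M, C) = 129/8 (r(M, C) = 3*(43/8) = 129/8)
r(204, 104) - 1*(-37184) = 129/8 - 1*(-37184) = 129/8 + 37184 = 297601/8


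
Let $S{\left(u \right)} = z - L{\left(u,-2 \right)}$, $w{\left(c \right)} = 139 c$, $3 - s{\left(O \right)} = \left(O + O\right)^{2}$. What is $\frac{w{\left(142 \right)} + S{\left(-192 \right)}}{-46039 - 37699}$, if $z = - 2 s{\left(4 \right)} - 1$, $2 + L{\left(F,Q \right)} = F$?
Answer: $- \frac{20053}{83738} \approx -0.23947$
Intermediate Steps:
$L{\left(F,Q \right)} = -2 + F$
$s{\left(O \right)} = 3 - 4 O^{2}$ ($s{\left(O \right)} = 3 - \left(O + O\right)^{2} = 3 - \left(2 O\right)^{2} = 3 - 4 O^{2}$)
$z = 121$ ($z = - 2 \left(3 - 4 \cdot 4^{2}\right) - 1 = - 2 \left(3 - 64\right) - 1 = \left(-2\right) \left(-61\right) - 1 = 122 - 1 = 121$)
$S{\left(u \right)} = 123 - u$ ($S{\left(u \right)} = 121 - \left(-2 + u\right) = 123 - u$)
$\frac{w{\left(142 \right)} + S{\left(-192 \right)}}{-46039 - 37699} = \frac{139 \cdot 142 + \left(123 - -192\right)}{-46039 - 37699} = \frac{19738 + \left(123 + 192\right)}{-83738} = \left(19738 + 315\right) \left(- \frac{1}{83738}\right) = 20053 \left(- \frac{1}{83738}\right) = - \frac{20053}{83738}$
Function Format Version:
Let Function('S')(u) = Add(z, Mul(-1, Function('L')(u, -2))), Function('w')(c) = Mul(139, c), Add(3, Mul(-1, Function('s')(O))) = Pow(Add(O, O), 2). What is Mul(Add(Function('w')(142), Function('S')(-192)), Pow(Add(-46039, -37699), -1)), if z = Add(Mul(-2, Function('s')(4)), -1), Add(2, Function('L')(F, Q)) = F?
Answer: Rational(-20053, 83738) ≈ -0.23947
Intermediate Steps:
Function('L')(F, Q) = Add(-2, F)
Function('s')(O) = Add(3, Mul(-4, Pow(O, 2))) (Function('s')(O) = Add(3, Mul(-1, Pow(Add(O, O), 2))) = Add(3, Mul(-1, Pow(Mul(2, O), 2))) = Add(3, Mul(-1, Mul(4, Pow(O, 2)))) = Add(3, Mul(-4, Pow(O, 2))))
z = 121 (z = Add(Mul(-2, Add(3, Mul(-4, Pow(4, 2)))), -1) = Add(Mul(-2, Add(3, Mul(-4, 16))), -1) = Add(Mul(-2, Add(3, -64)), -1) = Add(Mul(-2, -61), -1) = Add(122, -1) = 121)
Function('S')(u) = Add(123, Mul(-1, u)) (Function('S')(u) = Add(121, Mul(-1, Add(-2, u))) = Add(121, Add(2, Mul(-1, u))) = Add(123, Mul(-1, u)))
Mul(Add(Function('w')(142), Function('S')(-192)), Pow(Add(-46039, -37699), -1)) = Mul(Add(Mul(139, 142), Add(123, Mul(-1, -192))), Pow(Add(-46039, -37699), -1)) = Mul(Add(19738, Add(123, 192)), Pow(-83738, -1)) = Mul(Add(19738, 315), Rational(-1, 83738)) = Mul(20053, Rational(-1, 83738)) = Rational(-20053, 83738)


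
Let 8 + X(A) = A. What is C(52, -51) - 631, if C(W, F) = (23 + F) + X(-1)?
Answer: -668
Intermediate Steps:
X(A) = -8 + A
C(W, F) = 14 + F (C(W, F) = (23 + F) + (-8 - 1) = (23 + F) - 9 = 14 + F)
C(52, -51) - 631 = (14 - 51) - 631 = -37 - 631 = -668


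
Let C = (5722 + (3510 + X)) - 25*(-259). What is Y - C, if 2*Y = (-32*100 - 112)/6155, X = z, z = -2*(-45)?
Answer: -97232191/6155 ≈ -15797.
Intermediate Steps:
z = 90
X = 90
Y = -1656/6155 (Y = ((-32*100 - 112)/6155)/2 = ((-3200 - 112)*(1/6155))/2 = (-3312*1/6155)/2 = (½)*(-3312/6155) = -1656/6155 ≈ -0.26905)
C = 15797 (C = (5722 + (3510 + 90)) - 25*(-259) = (5722 + 3600) + 6475 = 9322 + 6475 = 15797)
Y - C = -1656/6155 - 1*15797 = -1656/6155 - 15797 = -97232191/6155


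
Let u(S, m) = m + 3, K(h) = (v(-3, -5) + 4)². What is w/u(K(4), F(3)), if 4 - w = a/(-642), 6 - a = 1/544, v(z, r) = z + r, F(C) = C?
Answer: 1400255/2095488 ≈ 0.66822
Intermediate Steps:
v(z, r) = r + z
K(h) = 16 (K(h) = ((-5 - 3) + 4)² = (-8 + 4)² = (-4)² = 16)
u(S, m) = 3 + m
a = 3263/544 (a = 6 - 1/544 = 3263/544 ≈ 5.9982)
w = 1400255/349248 (w = 4 - 3263/(544*(-642)) = 4 - 3263*(-1)/(544*642) = 4 - 1*(-3263/349248) = 4 + 3263/349248 = 1400255/349248 ≈ 4.0093)
w/u(K(4), F(3)) = 1400255/(349248*(3 + 3)) = (1400255/349248)/6 = (1400255/349248)*(⅙) = 1400255/2095488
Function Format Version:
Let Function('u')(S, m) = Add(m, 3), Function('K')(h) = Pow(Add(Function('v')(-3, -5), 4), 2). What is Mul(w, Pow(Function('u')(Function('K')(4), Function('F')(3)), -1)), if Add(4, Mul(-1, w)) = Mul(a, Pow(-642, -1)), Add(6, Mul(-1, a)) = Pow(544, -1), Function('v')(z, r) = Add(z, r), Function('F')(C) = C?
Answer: Rational(1400255, 2095488) ≈ 0.66822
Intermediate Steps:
Function('v')(z, r) = Add(r, z)
Function('K')(h) = 16 (Function('K')(h) = Pow(Add(Add(-5, -3), 4), 2) = Pow(Add(-8, 4), 2) = Pow(-4, 2) = 16)
Function('u')(S, m) = Add(3, m)
a = Rational(3263, 544) (a = Add(6, Mul(-1, Pow(544, -1))) = Add(6, Mul(-1, Rational(1, 544))) = Add(6, Rational(-1, 544)) = Rational(3263, 544) ≈ 5.9982)
w = Rational(1400255, 349248) (w = Add(4, Mul(-1, Mul(Rational(3263, 544), Pow(-642, -1)))) = Add(4, Mul(-1, Mul(Rational(3263, 544), Rational(-1, 642)))) = Add(4, Mul(-1, Rational(-3263, 349248))) = Add(4, Rational(3263, 349248)) = Rational(1400255, 349248) ≈ 4.0093)
Mul(w, Pow(Function('u')(Function('K')(4), Function('F')(3)), -1)) = Mul(Rational(1400255, 349248), Pow(Add(3, 3), -1)) = Mul(Rational(1400255, 349248), Pow(6, -1)) = Mul(Rational(1400255, 349248), Rational(1, 6)) = Rational(1400255, 2095488)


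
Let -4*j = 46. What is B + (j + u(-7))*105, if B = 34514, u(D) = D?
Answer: 65143/2 ≈ 32572.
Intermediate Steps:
j = -23/2 (j = -¼*46 = -23/2 ≈ -11.500)
B + (j + u(-7))*105 = 34514 + (-23/2 - 7)*105 = 34514 - 37/2*105 = 34514 - 3885/2 = 65143/2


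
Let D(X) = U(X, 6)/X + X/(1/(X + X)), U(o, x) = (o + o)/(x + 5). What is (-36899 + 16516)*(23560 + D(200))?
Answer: -2110867186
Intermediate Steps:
U(o, x) = 2*o/(5 + x) (U(o, x) = (2*o)/(5 + x) = 2*o/(5 + x))
D(X) = 2/11 + 2*X² (D(X) = (2*X/(5 + 6))/X + X/(1/(X + X)) = (2*X/11)/X + X/(1/(2*X)) = (2*X*(1/11))/X + X/((1/(2*X))) = (2*X/11)/X + X*(2*X) = 2/11 + 2*X²)
(-36899 + 16516)*(23560 + D(200)) = (-36899 + 16516)*(23560 + (2/11 + 2*200²)) = -20383*(23560 + (2/11 + 2*40000)) = -20383*(23560 + (2/11 + 80000)) = -20383*(23560 + 880002/11) = -20383*1139162/11 = -2110867186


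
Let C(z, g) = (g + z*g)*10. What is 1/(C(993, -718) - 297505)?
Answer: -1/7434425 ≈ -1.3451e-7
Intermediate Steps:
C(z, g) = 10*g + 10*g*z (C(z, g) = (g + g*z)*10 = 10*g + 10*g*z)
1/(C(993, -718) - 297505) = 1/(10*(-718)*(1 + 993) - 297505) = 1/(10*(-718)*994 - 297505) = 1/(-7136920 - 297505) = 1/(-7434425) = -1/7434425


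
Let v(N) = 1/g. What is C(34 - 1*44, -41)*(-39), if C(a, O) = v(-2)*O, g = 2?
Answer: 1599/2 ≈ 799.50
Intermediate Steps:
v(N) = ½ (v(N) = 1/2 = ½)
C(a, O) = O/2
C(34 - 1*44, -41)*(-39) = ((½)*(-41))*(-39) = -41/2*(-39) = 1599/2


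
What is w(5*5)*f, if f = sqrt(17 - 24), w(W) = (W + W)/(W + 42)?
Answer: 50*I*sqrt(7)/67 ≈ 1.9744*I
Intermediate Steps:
w(W) = 2*W/(42 + W) (w(W) = (2*W)/(42 + W) = 2*W/(42 + W))
f = I*sqrt(7) (f = sqrt(-7) = I*sqrt(7) ≈ 2.6458*I)
w(5*5)*f = (2*(5*5)/(42 + 5*5))*(I*sqrt(7)) = (2*25/(42 + 25))*(I*sqrt(7)) = (2*25/67)*(I*sqrt(7)) = (2*25*(1/67))*(I*sqrt(7)) = 50*(I*sqrt(7))/67 = 50*I*sqrt(7)/67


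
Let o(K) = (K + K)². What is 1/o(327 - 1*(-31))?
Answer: 1/512656 ≈ 1.9506e-6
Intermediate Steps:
o(K) = 4*K² (o(K) = (2*K)² = 4*K²)
1/o(327 - 1*(-31)) = 1/(4*(327 - 1*(-31))²) = 1/(4*(327 + 31)²) = 1/(4*358²) = 1/(4*128164) = 1/512656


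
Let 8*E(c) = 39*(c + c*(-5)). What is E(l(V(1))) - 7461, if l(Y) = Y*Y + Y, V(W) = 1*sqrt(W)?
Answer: -7500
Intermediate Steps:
V(W) = sqrt(W)
l(Y) = Y + Y**2 (l(Y) = Y**2 + Y = Y + Y**2)
E(c) = -39*c/2 (E(c) = (39*(c + c*(-5)))/8 = (39*(c - 5*c))/8 = (39*(-4*c))/8 = (-156*c)/8 = -39*c/2)
E(l(V(1))) - 7461 = -39*sqrt(1)*(1 + sqrt(1))/2 - 7461 = -39*(1 + 1)/2 - 7461 = -39*2/2 - 7461 = -39/2*2 - 7461 = -39 - 7461 = -7500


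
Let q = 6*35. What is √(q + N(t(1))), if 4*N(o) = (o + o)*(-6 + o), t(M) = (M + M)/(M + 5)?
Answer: √7526/6 ≈ 14.459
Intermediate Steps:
t(M) = 2*M/(5 + M) (t(M) = (2*M)/(5 + M) = 2*M/(5 + M))
N(o) = o*(-6 + o)/2 (N(o) = ((o + o)*(-6 + o))/4 = ((2*o)*(-6 + o))/4 = (2*o*(-6 + o))/4 = o*(-6 + o)/2)
q = 210
√(q + N(t(1))) = √(210 + (2*1/(5 + 1))*(-6 + 2*1/(5 + 1))/2) = √(210 + (2*1/6)*(-6 + 2*1/6)/2) = √(210 + (2*1*(⅙))*(-6 + 2*1*(⅙))/2) = √(210 + (½)*(⅓)*(-6 + ⅓)) = √(210 + (½)*(⅓)*(-17/3)) = √(210 - 17/18) = √(3763/18) = √7526/6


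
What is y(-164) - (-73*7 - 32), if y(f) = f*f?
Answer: 27439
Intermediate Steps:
y(f) = f**2
y(-164) - (-73*7 - 32) = (-164)**2 - (-73*7 - 32) = 26896 - (-511 - 32) = 26896 - 1*(-543) = 26896 + 543 = 27439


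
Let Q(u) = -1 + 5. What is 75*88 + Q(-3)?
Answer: 6604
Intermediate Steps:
Q(u) = 4
75*88 + Q(-3) = 75*88 + 4 = 6600 + 4 = 6604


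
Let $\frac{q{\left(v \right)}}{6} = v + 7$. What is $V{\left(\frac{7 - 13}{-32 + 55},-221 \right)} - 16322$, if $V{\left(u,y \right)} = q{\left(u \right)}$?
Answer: $- \frac{374476}{23} \approx -16282.0$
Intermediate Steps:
$q{\left(v \right)} = 42 + 6 v$ ($q{\left(v \right)} = 6 \left(v + 7\right) = 6 \left(7 + v\right) = 42 + 6 v$)
$V{\left(u,y \right)} = 42 + 6 u$
$V{\left(\frac{7 - 13}{-32 + 55},-221 \right)} - 16322 = \left(42 + 6 \frac{7 - 13}{-32 + 55}\right) - 16322 = \left(42 + 6 \left(- \frac{6}{23}\right)\right) - 16322 = \left(42 - \frac{36}{23}\right) - 16322 = \frac{930}{23} - 16322 = - \frac{374476}{23}$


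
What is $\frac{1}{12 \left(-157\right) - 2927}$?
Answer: $- \frac{1}{4811} \approx -0.00020786$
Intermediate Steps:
$\frac{1}{12 \left(-157\right) - 2927} = \frac{1}{-1884 - 2927} = \frac{1}{-4811} = - \frac{1}{4811}$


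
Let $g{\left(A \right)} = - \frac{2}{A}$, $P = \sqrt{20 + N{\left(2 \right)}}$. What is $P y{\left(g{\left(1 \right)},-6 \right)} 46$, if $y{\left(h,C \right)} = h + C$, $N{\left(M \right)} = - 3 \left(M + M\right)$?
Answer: $- 736 \sqrt{2} \approx -1040.9$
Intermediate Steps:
$N{\left(M \right)} = - 6 M$ ($N{\left(M \right)} = - 3 \cdot 2 M = - 6 M$)
$P = 2 \sqrt{2}$ ($P = \sqrt{20 - 12} = \sqrt{8} = 2 \sqrt{2} \approx 2.8284$)
$y{\left(h,C \right)} = C + h$
$P y{\left(g{\left(1 \right)},-6 \right)} 46 = 2 \sqrt{2} \left(-6 - \frac{2}{1}\right) 46 = 2 \sqrt{2} \left(-6 - 2\right) 46 = 2 \sqrt{2} \left(-8\right) 46 = - 16 \sqrt{2} \cdot 46 = - 736 \sqrt{2}$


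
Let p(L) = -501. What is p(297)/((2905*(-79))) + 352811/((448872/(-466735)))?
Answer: -37790767487412203/103013879640 ≈ -3.6685e+5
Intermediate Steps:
p(297)/((2905*(-79))) + 352811/((448872/(-466735))) = -501/(2905*(-79)) + 352811/((448872/(-466735))) = -501/(-229495) + 352811/((448872*(-1/466735))) = -501*(-1/229495) + 352811/(-448872/466735) = 501/229495 + 352811*(-466735/448872) = 501/229495 - 164669242085/448872 = -37790767487412203/103013879640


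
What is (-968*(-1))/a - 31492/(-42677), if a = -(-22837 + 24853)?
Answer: 2772067/10754604 ≈ 0.25776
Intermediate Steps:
a = -2016 (a = -1*2016 = -2016)
(-968*(-1))/a - 31492/(-42677) = -968*(-1)/(-2016) - 31492/(-42677) = 968*(-1/2016) - 31492*(-1/42677) = -121/252 + 31492/42677 = 2772067/10754604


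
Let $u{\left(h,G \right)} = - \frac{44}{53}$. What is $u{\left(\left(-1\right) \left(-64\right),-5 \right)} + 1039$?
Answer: $\frac{55023}{53} \approx 1038.2$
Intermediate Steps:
$u{\left(h,G \right)} = - \frac{44}{53}$ ($u{\left(h,G \right)} = \left(-44\right) \frac{1}{53} = - \frac{44}{53}$)
$u{\left(\left(-1\right) \left(-64\right),-5 \right)} + 1039 = - \frac{44}{53} + 1039 = \frac{55023}{53}$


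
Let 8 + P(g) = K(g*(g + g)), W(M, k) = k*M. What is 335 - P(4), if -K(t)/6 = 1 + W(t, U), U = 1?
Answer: 541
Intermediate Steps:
W(M, k) = M*k
K(t) = -6 - 6*t (K(t) = -6*(1 + t*1) = -6*(1 + t) = -6 - 6*t)
P(g) = -14 - 12*g**2 (P(g) = -8 + (-6 - 6*g*(g + g)) = -8 + (-6 - 6*g*2*g) = -8 + (-6 - 12*g**2) = -14 - 12*g**2)
335 - P(4) = 335 - (-14 - 12*4**2) = 335 - (-14 - 12*16) = 335 - (-14 - 192) = 335 - 1*(-206) = 335 + 206 = 541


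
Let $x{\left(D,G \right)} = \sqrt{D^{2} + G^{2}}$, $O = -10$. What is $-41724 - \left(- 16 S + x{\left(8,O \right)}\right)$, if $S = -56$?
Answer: $-42620 - 2 \sqrt{41} \approx -42633.0$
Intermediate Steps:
$-41724 - \left(- 16 S + x{\left(8,O \right)}\right) = -41724 - \left(\left(-16\right) \left(-56\right) + \sqrt{8^{2} + \left(-10\right)^{2}}\right) = -41724 - \left(896 + \sqrt{64 + 100}\right) = -41724 - \left(896 + \sqrt{164}\right) = -41724 - \left(896 + 2 \sqrt{41}\right) = -42620 - 2 \sqrt{41}$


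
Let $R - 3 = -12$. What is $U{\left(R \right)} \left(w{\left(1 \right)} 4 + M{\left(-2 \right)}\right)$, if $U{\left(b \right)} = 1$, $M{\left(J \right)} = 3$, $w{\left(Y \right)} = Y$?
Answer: $7$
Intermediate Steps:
$R = -9$ ($R = 3 - 12 = -9$)
$U{\left(R \right)} \left(w{\left(1 \right)} 4 + M{\left(-2 \right)}\right) = 1 \left(1 \cdot 4 + 3\right) = 1 \left(4 + 3\right) = 1 \cdot 7 = 7$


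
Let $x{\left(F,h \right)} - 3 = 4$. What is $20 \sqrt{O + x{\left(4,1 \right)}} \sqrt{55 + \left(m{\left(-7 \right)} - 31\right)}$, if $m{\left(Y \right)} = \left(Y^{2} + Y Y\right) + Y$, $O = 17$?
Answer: $40 \sqrt{690} \approx 1050.7$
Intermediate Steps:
$x{\left(F,h \right)} = 7$ ($x{\left(F,h \right)} = 3 + 4 = 7$)
$m{\left(Y \right)} = Y + 2 Y^{2}$ ($m{\left(Y \right)} = \left(Y^{2} + Y^{2}\right) + Y = 2 Y^{2} + Y = Y + 2 Y^{2}$)
$20 \sqrt{O + x{\left(4,1 \right)}} \sqrt{55 + \left(m{\left(-7 \right)} - 31\right)} = 20 \sqrt{17 + 7} \sqrt{55 - \left(31 + 7 \left(1 + 2 \left(-7\right)\right)\right)} = 20 \sqrt{24} \sqrt{55 - \left(31 + 7 \left(1 - 14\right)\right)} = 20 \cdot 2 \sqrt{6} \sqrt{55 - -60} = 40 \sqrt{6} \sqrt{55 + \left(91 - 31\right)} = 40 \sqrt{6} \sqrt{55 + 60} = 40 \sqrt{6} \sqrt{115} = 40 \sqrt{690}$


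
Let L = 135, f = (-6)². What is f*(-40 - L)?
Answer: -6300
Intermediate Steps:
f = 36
f*(-40 - L) = 36*(-40 - 1*135) = 36*(-40 - 135) = 36*(-175) = -6300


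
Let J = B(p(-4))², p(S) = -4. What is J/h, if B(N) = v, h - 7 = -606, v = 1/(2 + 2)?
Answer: -1/9584 ≈ -0.00010434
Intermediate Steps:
v = ¼ (v = 1/4 = ¼ ≈ 0.25000)
h = -599 (h = 7 - 606 = -599)
B(N) = ¼
J = 1/16 (J = (¼)² = 1/16 ≈ 0.062500)
J/h = (1/16)/(-599) = (1/16)*(-1/599) = -1/9584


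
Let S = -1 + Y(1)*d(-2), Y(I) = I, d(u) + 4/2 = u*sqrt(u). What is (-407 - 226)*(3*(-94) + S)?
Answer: 180405 + 1266*I*sqrt(2) ≈ 1.8041e+5 + 1790.4*I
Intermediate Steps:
d(u) = -2 + u**(3/2) (d(u) = -2 + u*sqrt(u) = -2 + u**(3/2))
S = -3 - 2*I*sqrt(2) (S = -1 + 1*(-2 + (-2)**(3/2)) = -1 + 1*(-2 - 2*I*sqrt(2)) = -1 + (-2 - 2*I*sqrt(2)) = -3 - 2*I*sqrt(2) ≈ -3.0 - 2.8284*I)
(-407 - 226)*(3*(-94) + S) = (-407 - 226)*(3*(-94) + (-3 - 2*I*sqrt(2))) = -633*(-282 + (-3 - 2*I*sqrt(2))) = -633*(-285 - 2*I*sqrt(2)) = 180405 + 1266*I*sqrt(2)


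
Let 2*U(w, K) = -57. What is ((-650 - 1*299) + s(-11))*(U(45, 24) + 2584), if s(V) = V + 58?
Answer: -2305061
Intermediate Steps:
s(V) = 58 + V
U(w, K) = -57/2 (U(w, K) = (1/2)*(-57) = -57/2)
((-650 - 1*299) + s(-11))*(U(45, 24) + 2584) = ((-650 - 1*299) + (58 - 11))*(-57/2 + 2584) = ((-650 - 299) + 47)*(5111/2) = (-949 + 47)*(5111/2) = -902*5111/2 = -2305061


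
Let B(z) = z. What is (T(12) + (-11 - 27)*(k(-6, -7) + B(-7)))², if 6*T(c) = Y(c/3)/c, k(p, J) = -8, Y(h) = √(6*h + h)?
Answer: (20520 + √7)²/1296 ≈ 3.2498e+5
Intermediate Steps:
Y(h) = √7*√h (Y(h) = √(7*h) = √7*√h)
T(c) = √21/(18*√c) (T(c) = ((√7*√(c/3))/c)/6 = ((√7*(√3*√c/3))/c)/6 = ((√21*√c/3)/c)/6 = (√21/(3*√c))/6 = √21/(18*√c))
(T(12) + (-11 - 27)*(k(-6, -7) + B(-7)))² = (√21/(18*√12) + (-11 - 27)*(-8 - 7))² = (√21*(√3/6)/18 - 38*(-15))² = (√7/36 + 570)² = (570 + √7/36)²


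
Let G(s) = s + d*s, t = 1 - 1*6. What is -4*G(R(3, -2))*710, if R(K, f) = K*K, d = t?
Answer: 102240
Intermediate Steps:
t = -5 (t = 1 - 6 = -5)
d = -5
R(K, f) = K²
G(s) = -4*s (G(s) = s - 5*s = -4*s)
-4*G(R(3, -2))*710 = -(-16)*3²*710 = -(-16)*9*710 = -4*(-36)*710 = 144*710 = 102240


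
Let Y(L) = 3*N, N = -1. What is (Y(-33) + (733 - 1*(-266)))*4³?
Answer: 63744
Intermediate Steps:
Y(L) = -3 (Y(L) = 3*(-1) = -3)
(Y(-33) + (733 - 1*(-266)))*4³ = (-3 + (733 - 1*(-266)))*4³ = (-3 + (733 + 266))*64 = (-3 + 999)*64 = 996*64 = 63744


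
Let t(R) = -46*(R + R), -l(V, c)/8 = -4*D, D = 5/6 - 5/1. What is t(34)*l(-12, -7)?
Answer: 1251200/3 ≈ 4.1707e+5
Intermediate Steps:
D = -25/6 (D = 5*(⅙) - 5*1 = ⅚ - 5 = -25/6 ≈ -4.1667)
l(V, c) = -400/3 (l(V, c) = -(-32)*(-25)/6 = -8*50/3 = -400/3)
t(R) = -92*R
t(34)*l(-12, -7) = -92*34*(-400/3) = -3128*(-400/3) = 1251200/3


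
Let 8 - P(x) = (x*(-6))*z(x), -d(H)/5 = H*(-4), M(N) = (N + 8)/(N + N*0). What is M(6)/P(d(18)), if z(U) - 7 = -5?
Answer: 7/12984 ≈ 0.00053912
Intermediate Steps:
z(U) = 2 (z(U) = 7 - 5 = 2)
M(N) = (8 + N)/N (M(N) = (8 + N)/(N + 0) = (8 + N)/N)
d(H) = 20*H (d(H) = -5*H*(-4) = -(-20)*H = 20*H)
P(x) = 8 + 12*x (P(x) = 8 - x*(-6)*2 = 8 - (-6*x)*2 = 8 - (-12)*x = 8 + 12*x)
M(6)/P(d(18)) = ((8 + 6)/6)/(8 + 12*(20*18)) = ((⅙)*14)/(8 + 12*360) = 7/(3*(8 + 4320)) = (7/3)/4328 = (7/3)*(1/4328) = 7/12984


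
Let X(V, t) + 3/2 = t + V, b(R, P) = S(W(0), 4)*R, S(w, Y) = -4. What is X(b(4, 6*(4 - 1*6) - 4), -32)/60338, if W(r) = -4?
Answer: -99/120676 ≈ -0.00082038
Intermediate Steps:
b(R, P) = -4*R
X(V, t) = -3/2 + V + t (X(V, t) = -3/2 + (t + V) = -3/2 + (V + t) = -3/2 + V + t)
X(b(4, 6*(4 - 1*6) - 4), -32)/60338 = (-3/2 - 4*4 - 32)/60338 = (-3/2 - 16 - 32)*(1/60338) = -99/2*1/60338 = -99/120676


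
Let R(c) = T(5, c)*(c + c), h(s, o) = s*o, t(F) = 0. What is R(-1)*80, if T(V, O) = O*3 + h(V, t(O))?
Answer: 480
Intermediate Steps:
h(s, o) = o*s
T(V, O) = 3*O (T(V, O) = O*3 + 0*V = 3*O + 0 = 3*O)
R(c) = 6*c² (R(c) = (3*c)*(c + c) = (3*c)*(2*c) = 6*c²)
R(-1)*80 = (6*(-1)²)*80 = (6*1)*80 = 6*80 = 480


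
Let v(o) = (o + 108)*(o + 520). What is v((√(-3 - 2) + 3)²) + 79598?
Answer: 138106 + 3816*I*√5 ≈ 1.3811e+5 + 8532.8*I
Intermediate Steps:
v(o) = (108 + o)*(520 + o)
v((√(-3 - 2) + 3)²) + 79598 = (56160 + ((√(-3 - 2) + 3)²)² + 628*(√(-3 - 2) + 3)²) + 79598 = (56160 + ((√(-5) + 3)²)² + 628*(√(-5) + 3)²) + 79598 = (56160 + ((I*√5 + 3)²)² + 628*(I*√5 + 3)²) + 79598 = (56160 + ((3 + I*√5)²)² + 628*(3 + I*√5)²) + 79598 = (56160 + (3 + I*√5)⁴ + 628*(3 + I*√5)²) + 79598 = 135758 + (3 + I*√5)⁴ + 628*(3 + I*√5)²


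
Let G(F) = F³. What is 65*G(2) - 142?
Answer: 378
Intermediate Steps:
65*G(2) - 142 = 65*2³ - 142 = 65*8 - 142 = 520 - 142 = 378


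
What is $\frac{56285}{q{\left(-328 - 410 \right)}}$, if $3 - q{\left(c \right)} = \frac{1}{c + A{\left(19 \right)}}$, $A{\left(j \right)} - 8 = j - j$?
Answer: $\frac{41088050}{2191} \approx 18753.0$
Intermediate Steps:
$A{\left(j \right)} = 8$ ($A{\left(j \right)} = 8 + \left(j - j\right) = 8 + 0 = 8$)
$q{\left(c \right)} = 3 - \frac{1}{8 + c}$ ($q{\left(c \right)} = 3 - \frac{1}{c + 8} = 3 - \frac{1}{8 + c}$)
$\frac{56285}{q{\left(-328 - 410 \right)}} = \frac{56285}{\frac{1}{8 - 738} \left(23 + 3 \left(-328 - 410\right)\right)} = \frac{56285}{\frac{1}{8 - 738} \left(23 + 3 \left(-738\right)\right)} = \frac{56285}{\frac{1}{-730} \left(23 - 2214\right)} = \frac{56285}{\left(- \frac{1}{730}\right) \left(-2191\right)} = \frac{56285}{\frac{2191}{730}} = 56285 \cdot \frac{730}{2191} = \frac{41088050}{2191}$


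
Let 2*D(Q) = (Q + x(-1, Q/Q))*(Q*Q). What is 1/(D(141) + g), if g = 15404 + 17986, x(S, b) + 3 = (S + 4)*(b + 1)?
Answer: 1/1464822 ≈ 6.8268e-7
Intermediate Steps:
x(S, b) = -3 + (1 + b)*(4 + S) (x(S, b) = -3 + (S + 4)*(b + 1) = -3 + (4 + S)*(1 + b) = -3 + (1 + b)*(4 + S))
g = 33390
D(Q) = Q²*(3 + Q)/2 (D(Q) = ((Q + (1 - 1 + 4*(Q/Q) - Q/Q))*(Q*Q))/2 = ((Q + (1 - 1 + 4*1 - 1*1))*Q²)/2 = ((Q + (1 - 1 + 4 - 1))*Q²)/2 = ((Q + 3)*Q²)/2 = ((3 + Q)*Q²)/2 = (Q²*(3 + Q))/2 = Q²*(3 + Q)/2)
1/(D(141) + g) = 1/((½)*141²*(3 + 141) + 33390) = 1/((½)*19881*144 + 33390) = 1/(1431432 + 33390) = 1/1464822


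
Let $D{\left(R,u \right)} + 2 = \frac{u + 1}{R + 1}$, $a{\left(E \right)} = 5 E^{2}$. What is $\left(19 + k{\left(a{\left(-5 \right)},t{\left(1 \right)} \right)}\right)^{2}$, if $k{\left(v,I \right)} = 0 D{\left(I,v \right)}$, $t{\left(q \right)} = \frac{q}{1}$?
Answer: $361$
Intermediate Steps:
$D{\left(R,u \right)} = -2 + \frac{1 + u}{1 + R}$ ($D{\left(R,u \right)} = -2 + \frac{u + 1}{R + 1} = -2 + \frac{1 + u}{1 + R}$)
$t{\left(q \right)} = q$ ($t{\left(q \right)} = q 1 = q$)
$k{\left(v,I \right)} = 0$ ($k{\left(v,I \right)} = 0 \frac{-1 + v - 2 I}{1 + I} = 0$)
$\left(19 + k{\left(a{\left(-5 \right)},t{\left(1 \right)} \right)}\right)^{2} = \left(19 + 0\right)^{2} = 19^{2} = 361$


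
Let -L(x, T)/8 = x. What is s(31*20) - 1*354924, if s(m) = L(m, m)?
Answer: -359884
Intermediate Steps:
L(x, T) = -8*x
s(m) = -8*m
s(31*20) - 1*354924 = -248*20 - 1*354924 = -8*620 - 354924 = -4960 - 354924 = -359884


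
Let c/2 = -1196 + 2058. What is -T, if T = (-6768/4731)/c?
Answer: 564/679687 ≈ 0.00082979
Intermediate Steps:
c = 1724 (c = 2*(-1196 + 2058) = 2*862 = 1724)
T = -564/679687 (T = -6768/4731/1724 = -6768*1/4731*(1/1724) = -2256/1577*1/1724 = -564/679687 ≈ -0.00082979)
-T = -1*(-564/679687) = 564/679687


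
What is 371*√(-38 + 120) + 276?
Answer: 276 + 371*√82 ≈ 3635.5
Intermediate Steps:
371*√(-38 + 120) + 276 = 371*√82 + 276 = 276 + 371*√82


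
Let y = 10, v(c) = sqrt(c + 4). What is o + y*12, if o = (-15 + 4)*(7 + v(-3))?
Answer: 32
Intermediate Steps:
v(c) = sqrt(4 + c)
o = -88 (o = (-15 + 4)*(7 + sqrt(4 - 3)) = -11*(7 + sqrt(1)) = -11*(7 + 1) = -11*8 = -88)
o + y*12 = -88 + 10*12 = -88 + 120 = 32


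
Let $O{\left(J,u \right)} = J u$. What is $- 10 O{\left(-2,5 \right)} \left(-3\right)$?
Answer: $-300$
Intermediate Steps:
$- 10 O{\left(-2,5 \right)} \left(-3\right) = - 10 \left(\left(-2\right) 5\right) \left(-3\right) = \left(-10\right) \left(-10\right) \left(-3\right) = 100 \left(-3\right) = -300$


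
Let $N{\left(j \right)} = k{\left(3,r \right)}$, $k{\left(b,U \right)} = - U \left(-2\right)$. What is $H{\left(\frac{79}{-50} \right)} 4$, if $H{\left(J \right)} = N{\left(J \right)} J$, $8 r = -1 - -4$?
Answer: $- \frac{237}{50} \approx -4.74$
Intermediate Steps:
$r = \frac{3}{8}$ ($r = \frac{-1 - -4}{8} = \frac{-1 + 4}{8} = \frac{1}{8} \cdot 3 = \frac{3}{8} \approx 0.375$)
$k{\left(b,U \right)} = 2 U$
$N{\left(j \right)} = \frac{3}{4}$ ($N{\left(j \right)} = 2 \cdot \frac{3}{8} = \frac{3}{4}$)
$H{\left(J \right)} = \frac{3 J}{4}$
$H{\left(\frac{79}{-50} \right)} 4 = \frac{3 \frac{79}{-50}}{4} \cdot 4 = \frac{3 \cdot 79 \left(- \frac{1}{50}\right)}{4} \cdot 4 = \frac{3}{4} \left(- \frac{79}{50}\right) 4 = \left(- \frac{237}{200}\right) 4 = - \frac{237}{50}$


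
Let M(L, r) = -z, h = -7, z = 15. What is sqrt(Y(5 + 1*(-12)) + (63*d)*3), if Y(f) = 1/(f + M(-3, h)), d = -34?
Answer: I*sqrt(3110206)/22 ≈ 80.163*I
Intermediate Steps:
M(L, r) = -15 (M(L, r) = -1*15 = -15)
Y(f) = 1/(-15 + f) (Y(f) = 1/(f - 15) = 1/(-15 + f))
sqrt(Y(5 + 1*(-12)) + (63*d)*3) = sqrt(1/(-15 + (5 + 1*(-12))) + (63*(-34))*3) = sqrt(1/(-15 + (5 - 12)) - 2142*3) = sqrt(1/(-15 - 7) - 6426) = sqrt(1/(-22) - 6426) = sqrt(-1/22 - 6426) = sqrt(-141373/22) = I*sqrt(3110206)/22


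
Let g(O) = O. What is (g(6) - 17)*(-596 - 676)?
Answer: 13992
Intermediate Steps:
(g(6) - 17)*(-596 - 676) = (6 - 17)*(-596 - 676) = -11*(-1272) = 13992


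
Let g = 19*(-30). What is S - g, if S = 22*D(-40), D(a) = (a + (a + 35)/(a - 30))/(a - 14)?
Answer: 221609/378 ≈ 586.27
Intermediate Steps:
D(a) = (a + (35 + a)/(-30 + a))/(-14 + a)
g = -570
S = 6149/378 (S = 22*((35 + (-40)² - 29*(-40))/(420 + (-40)² - 44*(-40))) = 22*((35 + 1600 + 1160)/(420 + 1600 + 1760)) = 22*(2795/3780) = 22*((1/3780)*2795) = 22*(559/756) = 6149/378 ≈ 16.267)
S - g = 6149/378 - 1*(-570) = 6149/378 + 570 = 221609/378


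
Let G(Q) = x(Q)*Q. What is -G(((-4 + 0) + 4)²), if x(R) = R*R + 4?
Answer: 0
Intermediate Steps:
x(R) = 4 + R² (x(R) = R² + 4 = 4 + R²)
G(Q) = Q*(4 + Q²) (G(Q) = (4 + Q²)*Q = Q*(4 + Q²))
-G(((-4 + 0) + 4)²) = -((-4 + 0) + 4)²*(4 + (((-4 + 0) + 4)²)²) = -(-4 + 4)²*(4 + ((-4 + 4)²)²) = -0²*(4 + (0²)²) = -0*(4 + 0²) = -0*(4 + 0) = -0*4 = -1*0 = 0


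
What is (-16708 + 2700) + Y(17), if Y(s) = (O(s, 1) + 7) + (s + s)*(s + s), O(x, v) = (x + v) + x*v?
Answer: -12810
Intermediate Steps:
O(x, v) = v + x + v*x (O(x, v) = (v + x) + v*x = v + x + v*x)
Y(s) = 8 + 2*s + 4*s² (Y(s) = ((1 + s + 1*s) + 7) + (s + s)*(s + s) = ((1 + s + s) + 7) + (2*s)*(2*s) = ((1 + 2*s) + 7) + 4*s² = (8 + 2*s) + 4*s² = 8 + 2*s + 4*s²)
(-16708 + 2700) + Y(17) = (-16708 + 2700) + (8 + 2*17 + 4*17²) = -14008 + (8 + 34 + 4*289) = -14008 + (8 + 34 + 1156) = -14008 + 1198 = -12810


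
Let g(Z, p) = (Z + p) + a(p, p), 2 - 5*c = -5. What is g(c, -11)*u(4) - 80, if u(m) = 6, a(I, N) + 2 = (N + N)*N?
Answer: 6512/5 ≈ 1302.4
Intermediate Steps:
a(I, N) = -2 + 2*N**2 (a(I, N) = -2 + (N + N)*N = -2 + (2*N)*N = -2 + 2*N**2)
c = 7/5 (c = 2/5 - 1/5*(-5) = 2/5 + 1 = 7/5 ≈ 1.4000)
g(Z, p) = -2 + Z + p + 2*p**2 (g(Z, p) = (Z + p) + (-2 + 2*p**2) = -2 + Z + p + 2*p**2)
g(c, -11)*u(4) - 80 = (-2 + 7/5 - 11 + 2*(-11)**2)*6 - 80 = (-2 + 7/5 - 11 + 2*121)*6 - 80 = (-2 + 7/5 - 11 + 242)*6 - 80 = (1152/5)*6 - 80 = 6912/5 - 80 = 6512/5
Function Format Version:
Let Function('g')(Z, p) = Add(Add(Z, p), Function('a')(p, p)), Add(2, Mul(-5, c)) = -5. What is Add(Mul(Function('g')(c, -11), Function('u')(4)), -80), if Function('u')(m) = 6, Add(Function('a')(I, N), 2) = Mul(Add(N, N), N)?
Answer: Rational(6512, 5) ≈ 1302.4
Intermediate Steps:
Function('a')(I, N) = Add(-2, Mul(2, Pow(N, 2))) (Function('a')(I, N) = Add(-2, Mul(Add(N, N), N)) = Add(-2, Mul(Mul(2, N), N)) = Add(-2, Mul(2, Pow(N, 2))))
c = Rational(7, 5) (c = Add(Rational(2, 5), Mul(Rational(-1, 5), -5)) = Add(Rational(2, 5), 1) = Rational(7, 5) ≈ 1.4000)
Function('g')(Z, p) = Add(-2, Z, p, Mul(2, Pow(p, 2))) (Function('g')(Z, p) = Add(Add(Z, p), Add(-2, Mul(2, Pow(p, 2)))) = Add(-2, Z, p, Mul(2, Pow(p, 2))))
Add(Mul(Function('g')(c, -11), Function('u')(4)), -80) = Add(Mul(Add(-2, Rational(7, 5), -11, Mul(2, Pow(-11, 2))), 6), -80) = Add(Mul(Add(-2, Rational(7, 5), -11, Mul(2, 121)), 6), -80) = Add(Mul(Add(-2, Rational(7, 5), -11, 242), 6), -80) = Add(Mul(Rational(1152, 5), 6), -80) = Add(Rational(6912, 5), -80) = Rational(6512, 5)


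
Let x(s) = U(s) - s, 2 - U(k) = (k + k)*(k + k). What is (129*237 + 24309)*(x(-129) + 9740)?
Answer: -3111425226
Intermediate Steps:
U(k) = 2 - 4*k² (U(k) = 2 - (k + k)*(k + k) = 2 - 2*k*2*k = 2 - 4*k²)
x(s) = 2 - s - 4*s² (x(s) = (2 - 4*s²) - s = 2 - s - 4*s²)
(129*237 + 24309)*(x(-129) + 9740) = (129*237 + 24309)*((2 - 1*(-129) - 4*(-129)²) + 9740) = (30573 + 24309)*((2 + 129 - 4*16641) + 9740) = 54882*((2 + 129 - 66564) + 9740) = 54882*(-66433 + 9740) = 54882*(-56693) = -3111425226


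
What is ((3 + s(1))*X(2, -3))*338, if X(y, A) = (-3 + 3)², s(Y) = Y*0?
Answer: 0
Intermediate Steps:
s(Y) = 0
X(y, A) = 0 (X(y, A) = 0² = 0)
((3 + s(1))*X(2, -3))*338 = ((3 + 0)*0)*338 = (3*0)*338 = 0*338 = 0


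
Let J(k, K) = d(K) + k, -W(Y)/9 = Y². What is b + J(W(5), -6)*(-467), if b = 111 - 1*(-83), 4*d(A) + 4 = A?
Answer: 212873/2 ≈ 1.0644e+5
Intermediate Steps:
d(A) = -1 + A/4
W(Y) = -9*Y²
b = 194 (b = 111 + 83 = 194)
J(k, K) = -1 + k + K/4 (J(k, K) = (-1 + K/4) + k = -1 + k + K/4)
b + J(W(5), -6)*(-467) = 194 + (-1 - 9*5² + (¼)*(-6))*(-467) = 194 + (-1 - 9*25 - 3/2)*(-467) = 194 + (-1 - 225 - 3/2)*(-467) = 194 - 455/2*(-467) = 194 + 212485/2 = 212873/2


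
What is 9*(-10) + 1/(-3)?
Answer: -271/3 ≈ -90.333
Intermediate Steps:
9*(-10) + 1/(-3) = -90 - ⅓ = -271/3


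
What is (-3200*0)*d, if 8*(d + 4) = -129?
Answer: 0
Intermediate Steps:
d = -161/8 (d = -4 + (1/8)*(-129) = -4 - 129/8 = -161/8 ≈ -20.125)
(-3200*0)*d = -3200*0*(-161/8) = -200*0*(-161/8) = 0*(-161/8) = 0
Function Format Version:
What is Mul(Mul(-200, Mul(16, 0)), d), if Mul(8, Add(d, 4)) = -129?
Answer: 0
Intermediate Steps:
d = Rational(-161, 8) (d = Add(-4, Mul(Rational(1, 8), -129)) = Add(-4, Rational(-129, 8)) = Rational(-161, 8) ≈ -20.125)
Mul(Mul(-200, Mul(16, 0)), d) = Mul(Mul(-200, Mul(16, 0)), Rational(-161, 8)) = Mul(Mul(-200, 0), Rational(-161, 8)) = Mul(0, Rational(-161, 8)) = 0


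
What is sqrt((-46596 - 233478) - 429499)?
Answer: I*sqrt(709573) ≈ 842.36*I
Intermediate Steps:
sqrt((-46596 - 233478) - 429499) = sqrt(-280074 - 429499) = sqrt(-709573) = I*sqrt(709573)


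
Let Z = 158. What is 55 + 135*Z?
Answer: 21385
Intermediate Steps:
55 + 135*Z = 55 + 135*158 = 55 + 21330 = 21385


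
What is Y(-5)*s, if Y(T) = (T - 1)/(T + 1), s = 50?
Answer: 75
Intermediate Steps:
Y(T) = (-1 + T)/(1 + T)
Y(-5)*s = ((-1 - 5)/(1 - 5))*50 = (-6/(-4))*50 = -1/4*(-6)*50 = (3/2)*50 = 75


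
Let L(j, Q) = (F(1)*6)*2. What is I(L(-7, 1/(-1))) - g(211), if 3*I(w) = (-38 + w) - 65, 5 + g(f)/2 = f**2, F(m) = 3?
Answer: -267163/3 ≈ -89054.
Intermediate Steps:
L(j, Q) = 36 (L(j, Q) = (3*6)*2 = 18*2 = 36)
g(f) = -10 + 2*f**2
I(w) = -103/3 + w/3 (I(w) = ((-38 + w) - 65)/3 = (-103 + w)/3 = -103/3 + w/3)
I(L(-7, 1/(-1))) - g(211) = (-103/3 + (1/3)*36) - (-10 + 2*211**2) = (-103/3 + 12) - (-10 + 2*44521) = -67/3 - (-10 + 89042) = -67/3 - 1*89032 = -67/3 - 89032 = -267163/3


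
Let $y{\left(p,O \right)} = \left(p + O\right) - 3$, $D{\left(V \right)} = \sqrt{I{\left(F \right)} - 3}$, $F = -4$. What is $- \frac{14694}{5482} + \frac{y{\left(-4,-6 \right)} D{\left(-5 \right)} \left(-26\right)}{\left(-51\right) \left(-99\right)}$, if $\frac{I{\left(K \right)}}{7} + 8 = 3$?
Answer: $- \frac{7347}{2741} + \frac{338 i \sqrt{38}}{5049} \approx -2.6804 + 0.41267 i$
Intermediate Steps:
$I{\left(K \right)} = -35$ ($I{\left(K \right)} = -56 + 7 \cdot 3 = -56 + 21 = -35$)
$D{\left(V \right)} = i \sqrt{38}$ ($D{\left(V \right)} = \sqrt{-35 - 3} = \sqrt{-38} = i \sqrt{38}$)
$y{\left(p,O \right)} = -3 + O + p$ ($y{\left(p,O \right)} = \left(O + p\right) - 3 = -3 + O + p$)
$- \frac{14694}{5482} + \frac{y{\left(-4,-6 \right)} D{\left(-5 \right)} \left(-26\right)}{\left(-51\right) \left(-99\right)} = - \frac{14694}{5482} + \frac{\left(-3 - 6 - 4\right) i \sqrt{38} \left(-26\right)}{\left(-51\right) \left(-99\right)} = \left(-14694\right) \frac{1}{5482} + \frac{- 13 i \sqrt{38} \left(-26\right)}{5049} = - \frac{7347}{2741} + - 13 i \sqrt{38} \left(-26\right) \frac{1}{5049} = - \frac{7347}{2741} + 338 i \sqrt{38} \cdot \frac{1}{5049} = - \frac{7347}{2741} + \frac{338 i \sqrt{38}}{5049}$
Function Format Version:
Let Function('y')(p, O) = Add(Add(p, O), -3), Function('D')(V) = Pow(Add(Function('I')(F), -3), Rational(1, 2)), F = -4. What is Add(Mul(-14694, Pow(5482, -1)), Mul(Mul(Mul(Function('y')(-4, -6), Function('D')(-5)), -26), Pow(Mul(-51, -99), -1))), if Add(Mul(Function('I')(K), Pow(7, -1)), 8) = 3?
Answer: Add(Rational(-7347, 2741), Mul(Rational(338, 5049), I, Pow(38, Rational(1, 2)))) ≈ Add(-2.6804, Mul(0.41267, I))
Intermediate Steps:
Function('I')(K) = -35 (Function('I')(K) = Add(-56, Mul(7, 3)) = Add(-56, 21) = -35)
Function('D')(V) = Mul(I, Pow(38, Rational(1, 2))) (Function('D')(V) = Pow(Add(-35, -3), Rational(1, 2)) = Pow(-38, Rational(1, 2)) = Mul(I, Pow(38, Rational(1, 2))))
Function('y')(p, O) = Add(-3, O, p) (Function('y')(p, O) = Add(Add(O, p), -3) = Add(-3, O, p))
Add(Mul(-14694, Pow(5482, -1)), Mul(Mul(Mul(Function('y')(-4, -6), Function('D')(-5)), -26), Pow(Mul(-51, -99), -1))) = Add(Mul(-14694, Pow(5482, -1)), Mul(Mul(Mul(Add(-3, -6, -4), Mul(I, Pow(38, Rational(1, 2)))), -26), Pow(Mul(-51, -99), -1))) = Add(Mul(-14694, Rational(1, 5482)), Mul(Mul(Mul(-13, Mul(I, Pow(38, Rational(1, 2)))), -26), Pow(5049, -1))) = Add(Rational(-7347, 2741), Mul(Mul(Mul(-13, I, Pow(38, Rational(1, 2))), -26), Rational(1, 5049))) = Add(Rational(-7347, 2741), Mul(Mul(338, I, Pow(38, Rational(1, 2))), Rational(1, 5049))) = Add(Rational(-7347, 2741), Mul(Rational(338, 5049), I, Pow(38, Rational(1, 2))))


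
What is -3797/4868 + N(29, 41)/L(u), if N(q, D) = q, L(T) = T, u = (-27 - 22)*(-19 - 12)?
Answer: -5626471/7394492 ≈ -0.76090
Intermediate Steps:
u = 1519 (u = -49*(-31) = 1519)
-3797/4868 + N(29, 41)/L(u) = -3797/4868 + 29/1519 = -5626471/7394492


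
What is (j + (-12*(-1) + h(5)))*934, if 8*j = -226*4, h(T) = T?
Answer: -89664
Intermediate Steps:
j = -113 (j = (-226*4)/8 = (⅛)*(-904) = -113)
(j + (-12*(-1) + h(5)))*934 = (-113 + (-12*(-1) + 5))*934 = (-113 + (12 + 5))*934 = (-113 + 17)*934 = -96*934 = -89664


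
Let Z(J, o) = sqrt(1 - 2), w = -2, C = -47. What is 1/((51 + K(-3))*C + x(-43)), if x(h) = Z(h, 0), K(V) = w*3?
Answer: -2115/4473226 - I/4473226 ≈ -0.00047281 - 2.2355e-7*I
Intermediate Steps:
K(V) = -6 (K(V) = -2*3 = -6)
Z(J, o) = I (Z(J, o) = sqrt(-1) = I)
x(h) = I
1/((51 + K(-3))*C + x(-43)) = 1/((51 - 6)*(-47) + I) = 1/(45*(-47) + I) = 1/(-2115 + I) = (-2115 - I)/4473226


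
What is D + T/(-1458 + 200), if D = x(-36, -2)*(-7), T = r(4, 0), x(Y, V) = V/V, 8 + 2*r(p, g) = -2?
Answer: -8801/1258 ≈ -6.9960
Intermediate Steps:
r(p, g) = -5 (r(p, g) = -4 + (½)*(-2) = -4 - 1 = -5)
x(Y, V) = 1
T = -5
D = -7 (D = 1*(-7) = -7)
D + T/(-1458 + 200) = -7 - 5/(-1458 + 200) = -7 - 5/(-1258) = -7 - 1/1258*(-5) = -7 + 5/1258 = -8801/1258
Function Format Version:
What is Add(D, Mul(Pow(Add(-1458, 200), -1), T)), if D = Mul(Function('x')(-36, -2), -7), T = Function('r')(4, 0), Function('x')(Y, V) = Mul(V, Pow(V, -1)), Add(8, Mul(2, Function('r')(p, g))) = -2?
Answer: Rational(-8801, 1258) ≈ -6.9960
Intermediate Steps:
Function('r')(p, g) = -5 (Function('r')(p, g) = Add(-4, Mul(Rational(1, 2), -2)) = Add(-4, -1) = -5)
Function('x')(Y, V) = 1
T = -5
D = -7 (D = Mul(1, -7) = -7)
Add(D, Mul(Pow(Add(-1458, 200), -1), T)) = Add(-7, Mul(Pow(Add(-1458, 200), -1), -5)) = Add(-7, Mul(Pow(-1258, -1), -5)) = Add(-7, Mul(Rational(-1, 1258), -5)) = Add(-7, Rational(5, 1258)) = Rational(-8801, 1258)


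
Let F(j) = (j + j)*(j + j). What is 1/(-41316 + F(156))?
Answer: 1/56028 ≈ 1.7848e-5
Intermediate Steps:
F(j) = 4*j² (F(j) = (2*j)*(2*j) = 4*j²)
1/(-41316 + F(156)) = 1/(-41316 + 4*156²) = 1/(-41316 + 4*24336) = 1/(-41316 + 97344) = 1/56028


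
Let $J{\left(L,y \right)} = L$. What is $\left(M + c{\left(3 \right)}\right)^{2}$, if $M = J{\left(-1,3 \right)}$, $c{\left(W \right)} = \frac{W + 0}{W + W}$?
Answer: $\frac{1}{4} \approx 0.25$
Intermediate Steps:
$c{\left(W \right)} = \frac{1}{2}$ ($c{\left(W \right)} = \frac{W}{2 W} = W \frac{1}{2 W} = \frac{1}{2}$)
$M = -1$
$\left(M + c{\left(3 \right)}\right)^{2} = \left(-1 + \frac{1}{2}\right)^{2} = \left(- \frac{1}{2}\right)^{2} = \frac{1}{4}$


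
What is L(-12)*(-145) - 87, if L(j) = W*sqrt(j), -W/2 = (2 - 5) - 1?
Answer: -87 - 2320*I*sqrt(3) ≈ -87.0 - 4018.4*I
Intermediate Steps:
W = 8 (W = -2*((2 - 5) - 1) = -2*(-3 - 1) = -2*(-4) = 8)
L(j) = 8*sqrt(j)
L(-12)*(-145) - 87 = (8*sqrt(-12))*(-145) - 87 = (8*(2*I*sqrt(3)))*(-145) - 87 = (16*I*sqrt(3))*(-145) - 87 = -2320*I*sqrt(3) - 87 = -87 - 2320*I*sqrt(3)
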